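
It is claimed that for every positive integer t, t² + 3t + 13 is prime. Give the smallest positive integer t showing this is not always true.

t = 9

Check each positive integer t in order until t² + 3t + 13 is not prime.
For t = 1, 2, 3, 4, 5, 6, 7, 8 the conclusion holds.
t = 9: t² + 3t + 13 = 121 = 11 × 11, composite.
So t = 9 is the smallest counterexample.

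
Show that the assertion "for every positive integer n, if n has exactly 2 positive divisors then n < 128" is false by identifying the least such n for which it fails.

Check each positive integer n in order until n has exactly 2 positive divisors but the claim fails.
The first 31 eligible values, up to n = 127, all satisfy the conclusion.
n = 131: τ(131) = 2; 131 ≥ 128.
Hence n = 131 is a counterexample.

n = 131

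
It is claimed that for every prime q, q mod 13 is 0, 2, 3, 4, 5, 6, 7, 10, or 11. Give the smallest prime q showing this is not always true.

A counterexample is any prime q such that the claim fails; we check each in order.
For q = 2, 3, 5, 7, …, 37, 41, 43 the conclusion holds.
q = 47: 47 mod 13 = 8 — not in {0, 2, 3, 4, 5, 6, 7, 10, 11}.
Thus q = 47 disproves the claim, and no smaller q works.

q = 47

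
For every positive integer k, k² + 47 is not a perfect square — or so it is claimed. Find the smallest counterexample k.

For k = 1, 2, 3, 4, …, 20, 21, 22 the conclusion holds.
k = 23: 23² + 47 = 576 = 24², a perfect square.
Thus k = 23 disproves the claim, and no smaller k works.

k = 23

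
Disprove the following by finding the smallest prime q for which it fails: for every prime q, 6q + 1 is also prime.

q = 2: 6q + 1 = 13, prime.
q = 3: 6q + 1 = 19, prime.
q = 5: 6q + 1 = 31, prime.
q = 7: 6q + 1 = 43, prime.
q = 11: 6q + 1 = 67, prime.
q = 13: 6q + 1 = 79, prime.
q = 17: 6q + 1 = 103, prime.
q = 19: 6q + 1 = 115 = 5 × 23, not prime.
Hence q = 19 is a counterexample.

q = 19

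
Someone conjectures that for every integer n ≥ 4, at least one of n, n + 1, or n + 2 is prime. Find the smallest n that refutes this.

n = 8

A counterexample is any integer n ≥ 4 such that n, n + 1, n + 2 are all composite; we check each in order.
n = 4: 5 is prime.
n = 5: 5 is prime.
n = 6: 7 is prime.
n = 7: 7 is prime.
n = 8: 8 = 2 × 4; 9 = 3 × 3; 10 = 2 × 5 — all composite.
Thus n = 8 disproves the claim, and no smaller n works.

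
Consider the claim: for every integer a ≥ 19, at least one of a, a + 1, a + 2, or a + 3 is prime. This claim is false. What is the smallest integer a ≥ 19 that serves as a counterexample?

A counterexample is any integer a ≥ 19 such that a, a + 1, a + 2, a + 3 are all composite; we check each in order.
The first 5 eligible values, up to a = 23, all satisfy the conclusion.
a = 24: 24 = 2 × 12; 25 = 5 × 5; 26 = 2 × 13; 27 = 3 × 9 — all composite.

a = 24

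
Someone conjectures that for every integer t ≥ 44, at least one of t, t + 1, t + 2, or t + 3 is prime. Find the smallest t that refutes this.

t = 48

Check each integer t ≥ 44 in order until t, t + 1, t + 2, t + 3 are all composite.
For t = 44, 45, 46, 47 the conclusion holds.
t = 48: 48 = 2 × 24; 49 = 7 × 7; 50 = 2 × 25; 51 = 3 × 17 — all composite.
Thus t = 48 disproves the claim, and no smaller t works.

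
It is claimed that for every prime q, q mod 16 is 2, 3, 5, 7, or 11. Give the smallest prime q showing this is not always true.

Check each prime q in order until the claim fails.
The first 5 eligible values, up to q = 11, all satisfy the conclusion.
q = 13: 13 mod 16 = 13 — not in {2, 3, 5, 7, 11}.

q = 13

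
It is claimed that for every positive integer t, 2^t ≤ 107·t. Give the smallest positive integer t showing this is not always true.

For t = 1, 2, 3, 4, 5, 6, 7, 8, 9, 10 the conclusion holds.
t = 11: 2^t = 2048 and 107·t = 1177, so 2048 > 1177.

t = 11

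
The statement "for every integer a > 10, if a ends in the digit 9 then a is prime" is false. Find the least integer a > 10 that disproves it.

A counterexample is any integer a > 10 such that a ends in the digit 9 but a is not prime; we check each in order.
For a = 19, 29 the conclusion holds.
a = 39: 39 ends in 9; 39 = 3 × 13, composite.

a = 39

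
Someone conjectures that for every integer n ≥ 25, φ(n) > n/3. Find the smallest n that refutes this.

n = 30

Check each integer n ≥ 25 in order until the claim fails.
n = 25: φ(25) = 20 and 25/3 = 25/3, so φ(25) > 25/3.
n = 26: φ(26) = 12 and 26/3 = 26/3, so φ(26) > 26/3.
n = 27: φ(27) = 18 and 27/3 = 9, so φ(27) > 27/3.
n = 28: φ(28) = 12 and 28/3 = 28/3, so φ(28) > 28/3.
n = 29: φ(29) = 28 and 29/3 = 29/3, so φ(29) > 29/3.
n = 30: φ(30) = 8 and 30/3 = 10, so φ(30) ≤ 30/3.
Thus n = 30 disproves the claim, and no smaller n works.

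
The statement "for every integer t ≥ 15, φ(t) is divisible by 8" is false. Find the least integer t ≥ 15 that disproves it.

t = 15: φ(15) = 8; 8 mod 8 = 0.
t = 16: φ(16) = 8; 8 mod 8 = 0.
t = 17: φ(17) = 16; 16 mod 8 = 0.
t = 18: φ(18) = 6; 6 mod 8 = 6.

t = 18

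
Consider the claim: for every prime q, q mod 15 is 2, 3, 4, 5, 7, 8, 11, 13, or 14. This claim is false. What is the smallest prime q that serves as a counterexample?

For q = 2, 3, 5, 7, 11, 13, 17, 19, 23, 29 the conclusion holds.
q = 31: 31 mod 15 = 1 — not in {2, 3, 4, 5, 7, 8, 11, 13, 14}.
So q = 31 is the smallest counterexample.

q = 31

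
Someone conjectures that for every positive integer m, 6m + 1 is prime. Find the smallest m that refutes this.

For m = 1, 2, 3 the conclusion holds.
m = 4: 6m + 1 = 25 = 5 × 5, composite.
Hence m = 4 is a counterexample.

m = 4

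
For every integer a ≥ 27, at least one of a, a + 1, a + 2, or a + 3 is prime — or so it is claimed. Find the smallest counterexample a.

a = 32

a = 27: 29 is prime.
a = 28: 29 is prime.
a = 29: 29 is prime.
a = 30: 31 is prime.
a = 31: 31 is prime.
a = 32: 32 = 2 × 16; 33 = 3 × 11; 34 = 2 × 17; 35 = 5 × 7 — all composite.
Hence a = 32 is a counterexample.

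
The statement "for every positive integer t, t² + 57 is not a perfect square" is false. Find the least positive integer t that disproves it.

t = 1: 1² + 57 = 58, not a perfect square.
t = 2: 2² + 57 = 61, not a perfect square.
t = 3: 3² + 57 = 66, not a perfect square.
t = 4: 4² + 57 = 73, not a perfect square.
t = 5: 5² + 57 = 82, not a perfect square.
t = 6: 6² + 57 = 93, not a perfect square.
t = 7: 7² + 57 = 106, not a perfect square.
t = 8: 8² + 57 = 121 = 11², a perfect square.

t = 8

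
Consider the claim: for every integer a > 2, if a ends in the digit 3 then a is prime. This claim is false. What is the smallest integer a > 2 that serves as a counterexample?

a = 33

Check each integer a > 2 in order until a ends in the digit 3 but a is not prime.
a = 3: 3 ends in 3 and is prime.
a = 13: 13 ends in 3 and is prime.
a = 23: 23 ends in 3 and is prime.
a = 33: 33 ends in 3; 33 = 3 × 11, composite.
Thus a = 33 disproves the claim, and no smaller a works.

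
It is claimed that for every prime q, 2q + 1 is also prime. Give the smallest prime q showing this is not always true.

q = 7

q = 2: 2q + 1 = 5, prime.
q = 3: 2q + 1 = 7, prime.
q = 5: 2q + 1 = 11, prime.
q = 7: 2q + 1 = 15 = 3 × 5, not prime.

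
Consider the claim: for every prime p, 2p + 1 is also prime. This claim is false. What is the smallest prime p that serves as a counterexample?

p = 2: 2p + 1 = 5, prime.
p = 3: 2p + 1 = 7, prime.
p = 5: 2p + 1 = 11, prime.
p = 7: 2p + 1 = 15 = 3 × 5, not prime.
Thus p = 7 disproves the claim, and no smaller p works.

p = 7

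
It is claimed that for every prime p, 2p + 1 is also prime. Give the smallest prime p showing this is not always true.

p = 7

Check each prime p in order until 2p + 1 is not prime.
For p = 2, 3, 5 the conclusion holds.
p = 7: 2p + 1 = 15 = 3 × 5, not prime.
Hence p = 7 is a counterexample.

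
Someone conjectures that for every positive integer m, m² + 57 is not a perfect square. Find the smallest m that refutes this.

m = 8

A counterexample is any positive integer m such that m² + 57 is a perfect square; we check each in order.
The first 7 eligible values, up to m = 7, all satisfy the conclusion.
m = 8: 8² + 57 = 121 = 11², a perfect square.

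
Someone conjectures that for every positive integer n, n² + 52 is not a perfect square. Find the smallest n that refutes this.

A counterexample is any positive integer n such that n² + 52 is a perfect square; we check each in order.
The first 11 eligible values, up to n = 11, all satisfy the conclusion.
n = 12: 12² + 52 = 196 = 14², a perfect square.

n = 12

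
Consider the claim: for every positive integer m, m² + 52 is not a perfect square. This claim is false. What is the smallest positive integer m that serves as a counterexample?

m = 12

The first 11 eligible values, up to m = 11, all satisfy the conclusion.
m = 12: 12² + 52 = 196 = 14², a perfect square.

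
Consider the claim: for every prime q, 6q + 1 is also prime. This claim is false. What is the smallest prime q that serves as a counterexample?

A counterexample is any prime q such that 6q + 1 is not prime; we check each in order.
The first 7 eligible values, up to q = 17, all satisfy the conclusion.
q = 19: 6q + 1 = 115 = 5 × 23, not prime.
Hence q = 19 is a counterexample.

q = 19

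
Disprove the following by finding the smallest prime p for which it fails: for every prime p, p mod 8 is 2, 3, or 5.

For p = 2, 3, 5 the conclusion holds.
p = 7: 7 mod 8 = 7 — not in {2, 3, 5}.
So p = 7 is the smallest counterexample.

p = 7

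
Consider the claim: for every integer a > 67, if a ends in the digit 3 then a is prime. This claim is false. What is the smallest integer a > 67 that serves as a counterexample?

a = 93

Check each integer a > 67 in order until a ends in the digit 3 but a is not prime.
a = 73: 73 ends in 3 and is prime.
a = 83: 83 ends in 3 and is prime.
a = 93: 93 ends in 3; 93 = 3 × 31, composite.
Thus a = 93 disproves the claim, and no smaller a works.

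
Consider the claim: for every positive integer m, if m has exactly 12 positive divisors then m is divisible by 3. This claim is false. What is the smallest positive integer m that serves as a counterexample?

m = 140

We need the least positive integer m for which m has exactly 12 positive divisors but m is not divisible by 3.
m = 60: τ(60) = 12; 60 mod 3 = 0.
m = 72: τ(72) = 12; 72 mod 3 = 0.
m = 84: τ(84) = 12; 84 mod 3 = 0.
m = 90: τ(90) = 12; 90 mod 3 = 0.
m = 96: τ(96) = 12; 96 mod 3 = 0.
m = 108: τ(108) = 12; 108 mod 3 = 0.
m = 126: τ(126) = 12; 126 mod 3 = 0.
m = 132: τ(132) = 12; 132 mod 3 = 0.
m = 140: τ(140) = 12; 140 mod 3 = 2.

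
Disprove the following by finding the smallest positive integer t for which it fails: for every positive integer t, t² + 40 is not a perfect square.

t = 3

We need the least positive integer t for which t² + 40 is a perfect square.
t = 1: 1² + 40 = 41, not a perfect square.
t = 2: 2² + 40 = 44, not a perfect square.
t = 3: 3² + 40 = 49 = 7², a perfect square.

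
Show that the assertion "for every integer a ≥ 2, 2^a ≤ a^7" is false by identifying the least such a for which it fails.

a = 37

For a = 2, 3, 4, 5, …, 34, 35, 36 the conclusion holds.
a = 37: 2^a = 137438953472 and a^7 = 94931877133, so 137438953472 > 94931877133.
Hence a = 37 is a counterexample.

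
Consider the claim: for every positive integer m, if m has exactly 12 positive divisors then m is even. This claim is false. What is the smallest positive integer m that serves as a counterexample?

Check each positive integer m in order until m has exactly 12 positive divisors but m is odd.
The first 24 eligible values, up to m = 308, all satisfy the conclusion.
m = 315: divisors of 315: 12 divisors; 315 is odd.
So m = 315 is the smallest counterexample.

m = 315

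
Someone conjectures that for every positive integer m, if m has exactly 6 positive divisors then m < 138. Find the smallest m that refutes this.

A counterexample is any positive integer m such that m has exactly 6 positive divisors but the claim fails; we check each in order.
For m = 12, 18, 20, 28, …, 116, 117, 124 the conclusion holds.
m = 147: τ(147) = 6; 147 ≥ 138.
So m = 147 is the smallest counterexample.

m = 147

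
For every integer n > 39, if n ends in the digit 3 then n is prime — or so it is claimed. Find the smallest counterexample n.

n = 63

A counterexample is any integer n > 39 such that n ends in the digit 3 but n is not prime; we check each in order.
n = 43: 43 ends in 3 and is prime.
n = 53: 53 ends in 3 and is prime.
n = 63: 63 ends in 3; 63 = 3 × 21, composite.
So n = 63 is the smallest counterexample.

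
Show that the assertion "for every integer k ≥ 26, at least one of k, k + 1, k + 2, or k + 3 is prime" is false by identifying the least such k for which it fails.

Check each integer k ≥ 26 in order until k, k + 1, k + 2, k + 3 are all composite.
The first 6 eligible values, up to k = 31, all satisfy the conclusion.
k = 32: 32 = 2 × 16; 33 = 3 × 11; 34 = 2 × 17; 35 = 5 × 7 — all composite.
Thus k = 32 disproves the claim, and no smaller k works.

k = 32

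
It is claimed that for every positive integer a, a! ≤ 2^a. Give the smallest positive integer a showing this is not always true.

Check each positive integer a in order until a! > 2^a.
a = 1: a! = 1 and 2^a = 2, so 1 ≤ 2.
a = 2: a! = 2 and 2^a = 4, so 2 ≤ 4.
a = 3: a! = 6 and 2^a = 8, so 6 ≤ 8.
a = 4: a! = 24 and 2^a = 16, so 24 > 16.
Thus a = 4 disproves the claim, and no smaller a works.

a = 4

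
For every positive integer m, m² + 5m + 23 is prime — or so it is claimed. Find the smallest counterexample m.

m = 14

A counterexample is any positive integer m such that m² + 5m + 23 is not prime; we check each in order.
For m = 1, 2, 3, 4, …, 11, 12, 13 the conclusion holds.
m = 14: m² + 5m + 23 = 289 = 17 × 17, composite.
Hence m = 14 is a counterexample.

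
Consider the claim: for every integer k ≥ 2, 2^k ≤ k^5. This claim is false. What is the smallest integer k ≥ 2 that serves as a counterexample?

We need the least integer k ≥ 2 for which 2^k > k^5.
The first 21 eligible values, up to k = 22, all satisfy the conclusion.
k = 23: 2^k = 8388608 and k^5 = 6436343, so 8388608 > 6436343.

k = 23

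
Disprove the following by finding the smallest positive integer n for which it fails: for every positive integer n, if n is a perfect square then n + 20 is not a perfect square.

n = 16

Check each positive integer n in order until n is a perfect square but n + 20 is a perfect square.
n = 1: 1 + 20 = 21, not a perfect square.
n = 4: 4 + 20 = 24, not a perfect square.
n = 9: 9 + 20 = 29, not a perfect square.
n = 16: 16 = 4² and 16 + 20 = 36 = 6².
So n = 16 is the smallest counterexample.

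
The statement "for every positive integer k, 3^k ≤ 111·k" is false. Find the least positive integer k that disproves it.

Check each positive integer k in order until 3^k > 111·k.
k = 1: 3^k = 3 and 111·k = 111, so 3 ≤ 111.
k = 2: 3^k = 9 and 111·k = 222, so 9 ≤ 222.
k = 3: 3^k = 27 and 111·k = 333, so 27 ≤ 333.
k = 4: 3^k = 81 and 111·k = 444, so 81 ≤ 444.
k = 5: 3^k = 243 and 111·k = 555, so 243 ≤ 555.
k = 6: 3^k = 729 and 111·k = 666, so 729 > 666.

k = 6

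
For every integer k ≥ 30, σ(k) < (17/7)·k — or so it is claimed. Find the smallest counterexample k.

Check each integer k ≥ 30 in order until the claim fails.
For k = 30, 31, 32, 33, 34, 35 the conclusion holds.
k = 36: σ(36) = 91; 91 ≥ 612/7.

k = 36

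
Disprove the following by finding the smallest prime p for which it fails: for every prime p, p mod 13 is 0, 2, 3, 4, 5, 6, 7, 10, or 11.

p = 47

A counterexample is any prime p such that the claim fails; we check each in order.
For p = 2, 3, 5, 7, …, 37, 41, 43 the conclusion holds.
p = 47: 47 mod 13 = 8 — not in {0, 2, 3, 4, 5, 6, 7, 10, 11}.
Thus p = 47 disproves the claim, and no smaller p works.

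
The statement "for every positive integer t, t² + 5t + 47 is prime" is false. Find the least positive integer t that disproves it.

We need the least positive integer t for which t² + 5t + 47 is not prime.
For t = 1, 2, 3, 4, …, 35, 36, 37 the conclusion holds.
t = 38: t² + 5t + 47 = 1681 = 41 × 41, composite.

t = 38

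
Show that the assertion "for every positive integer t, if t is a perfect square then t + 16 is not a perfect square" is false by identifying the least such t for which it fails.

t = 9

We need the least positive integer t for which t is a perfect square but t + 16 is a perfect square.
t = 1: 1 + 16 = 17, not a perfect square.
t = 4: 4 + 16 = 20, not a perfect square.
t = 9: 9 = 3² and 9 + 16 = 25 = 5².
So t = 9 is the smallest counterexample.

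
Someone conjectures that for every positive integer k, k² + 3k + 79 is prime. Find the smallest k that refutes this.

k = 5

The first 4 eligible values, up to k = 4, all satisfy the conclusion.
k = 5: k² + 3k + 79 = 119 = 7 × 17, composite.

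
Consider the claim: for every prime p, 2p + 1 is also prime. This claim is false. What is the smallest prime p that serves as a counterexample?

p = 7

Check each prime p in order until 2p + 1 is not prime.
p = 2: 2p + 1 = 5, prime.
p = 3: 2p + 1 = 7, prime.
p = 5: 2p + 1 = 11, prime.
p = 7: 2p + 1 = 15 = 3 × 5, not prime.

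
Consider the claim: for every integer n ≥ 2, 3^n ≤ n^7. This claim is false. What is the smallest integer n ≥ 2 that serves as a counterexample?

n = 19

For n = 2, 3, 4, 5, …, 16, 17, 18 the conclusion holds.
n = 19: 3^n = 1162261467 and n^7 = 893871739, so 1162261467 > 893871739.
So n = 19 is the smallest counterexample.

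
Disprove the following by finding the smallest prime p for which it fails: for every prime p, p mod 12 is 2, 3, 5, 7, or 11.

p = 13

For p = 2, 3, 5, 7, 11 the conclusion holds.
p = 13: 13 mod 12 = 1 — not in {2, 3, 5, 7, 11}.
Thus p = 13 disproves the claim, and no smaller p works.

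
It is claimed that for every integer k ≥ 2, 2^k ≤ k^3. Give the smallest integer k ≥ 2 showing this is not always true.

For k = 2, 3, 4, 5, 6, 7, 8, 9 the conclusion holds.
k = 10: 2^k = 1024 and k^3 = 1000, so 1024 > 1000.
Thus k = 10 disproves the claim, and no smaller k works.

k = 10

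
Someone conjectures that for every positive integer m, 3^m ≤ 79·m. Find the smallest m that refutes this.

m = 6

For m = 1, 2, 3, 4, 5 the conclusion holds.
m = 6: 3^m = 729 and 79·m = 474, so 729 > 474.
Hence m = 6 is a counterexample.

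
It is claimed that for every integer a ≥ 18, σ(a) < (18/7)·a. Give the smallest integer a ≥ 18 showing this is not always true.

a = 48

Check each integer a ≥ 18 in order until the claim fails.
For a = 18, 19, 20, 21, …, 45, 46, 47 the conclusion holds.
a = 48: σ(48) = 124; 124 ≥ 864/7.
So a = 48 is the smallest counterexample.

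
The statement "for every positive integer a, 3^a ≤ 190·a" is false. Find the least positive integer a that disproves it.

a = 7

We need the least positive integer a for which 3^a > 190·a.
a = 1: 3^a = 3 and 190·a = 190, so 3 ≤ 190.
a = 2: 3^a = 9 and 190·a = 380, so 9 ≤ 380.
a = 3: 3^a = 27 and 190·a = 570, so 27 ≤ 570.
a = 4: 3^a = 81 and 190·a = 760, so 81 ≤ 760.
a = 5: 3^a = 243 and 190·a = 950, so 243 ≤ 950.
a = 6: 3^a = 729 and 190·a = 1140, so 729 ≤ 1140.
a = 7: 3^a = 2187 and 190·a = 1330, so 2187 > 1330.
Hence a = 7 is a counterexample.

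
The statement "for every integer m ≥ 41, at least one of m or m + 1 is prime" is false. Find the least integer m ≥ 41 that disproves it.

Check each integer m ≥ 41 in order until m, m + 1 are both composite.
For m = 41, 42, 43 the conclusion holds.
m = 44: 44 = 2 × 22; 45 = 3 × 15 — both composite.
So m = 44 is the smallest counterexample.

m = 44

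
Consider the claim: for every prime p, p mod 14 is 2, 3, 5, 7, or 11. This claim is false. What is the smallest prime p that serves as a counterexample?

p = 13

We need the least prime p for which the claim fails.
The first 5 eligible values, up to p = 11, all satisfy the conclusion.
p = 13: 13 mod 14 = 13 — not in {2, 3, 5, 7, 11}.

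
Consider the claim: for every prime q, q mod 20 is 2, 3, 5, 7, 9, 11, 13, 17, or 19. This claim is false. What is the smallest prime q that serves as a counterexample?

A counterexample is any prime q such that the claim fails; we check each in order.
The first 12 eligible values, up to q = 37, all satisfy the conclusion.
q = 41: 41 mod 20 = 1 — not in {2, 3, 5, 7, 9, 11, 13, 17, 19}.
Thus q = 41 disproves the claim, and no smaller q works.

q = 41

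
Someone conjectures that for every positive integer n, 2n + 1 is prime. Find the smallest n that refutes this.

n = 4

We need the least positive integer n for which 2n + 1 is not prime.
For n = 1, 2, 3 the conclusion holds.
n = 4: 2n + 1 = 9 = 3 × 3, composite.
So n = 4 is the smallest counterexample.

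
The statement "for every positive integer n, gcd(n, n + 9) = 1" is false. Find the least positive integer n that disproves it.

For n = 1, 2 the conclusion holds.
n = 3: gcd(3, 12) = 3.
So n = 3 is the smallest counterexample.

n = 3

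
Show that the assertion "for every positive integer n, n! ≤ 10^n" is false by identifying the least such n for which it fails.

n = 25

A counterexample is any positive integer n such that n! > 10^n; we check each in order.
For n = 1, 2, 3, 4, …, 22, 23, 24 the conclusion holds.
n = 25: n! = 15511210043330985984000000 and 10^n = 10000000000000000000000000, so 15511210043330985984000000 > 10000000000000000000000000.
So n = 25 is the smallest counterexample.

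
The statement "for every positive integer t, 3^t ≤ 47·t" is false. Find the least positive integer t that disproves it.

t = 5

For t = 1, 2, 3, 4 the conclusion holds.
t = 5: 3^t = 243 and 47·t = 235, so 243 > 235.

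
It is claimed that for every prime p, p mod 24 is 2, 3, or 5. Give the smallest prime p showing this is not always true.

We need the least prime p for which the claim fails.
p = 2: 2 mod 24 = 2.
p = 3: 3 mod 24 = 3.
p = 5: 5 mod 24 = 5.
p = 7: 7 mod 24 = 7 — not in {2, 3, 5}.
Thus p = 7 disproves the claim, and no smaller p works.

p = 7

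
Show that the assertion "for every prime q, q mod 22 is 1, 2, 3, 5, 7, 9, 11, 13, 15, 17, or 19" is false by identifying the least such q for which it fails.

q = 43

The first 13 eligible values, up to q = 41, all satisfy the conclusion.
q = 43: 43 mod 22 = 21 — not in {1, 2, 3, 5, 7, 9, 11, 13, 15, 17, 19}.
Thus q = 43 disproves the claim, and no smaller q works.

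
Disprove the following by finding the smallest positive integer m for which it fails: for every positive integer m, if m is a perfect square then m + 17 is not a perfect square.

m = 64

The first 7 eligible values, up to m = 49, all satisfy the conclusion.
m = 64: 64 = 8² and 64 + 17 = 81 = 9².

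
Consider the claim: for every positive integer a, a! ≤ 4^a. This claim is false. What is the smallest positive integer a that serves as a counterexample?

For a = 1, 2, 3, 4, 5, 6, 7, 8 the conclusion holds.
a = 9: a! = 362880 and 4^a = 262144, so 362880 > 262144.

a = 9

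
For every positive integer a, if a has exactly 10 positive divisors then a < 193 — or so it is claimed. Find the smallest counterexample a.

a = 208

We need the least positive integer a for which a has exactly 10 positive divisors but the claim fails.
a = 48: τ(48) = 10; 48 < 193.
a = 80: τ(80) = 10; 80 < 193.
a = 112: τ(112) = 10; 112 < 193.
a = 162: τ(162) = 10; 162 < 193.
a = 176: τ(176) = 10; 176 < 193.
a = 208: τ(208) = 10; 208 ≥ 193.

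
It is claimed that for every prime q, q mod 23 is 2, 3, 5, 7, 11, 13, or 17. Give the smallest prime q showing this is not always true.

q = 2: 2 mod 23 = 2.
q = 3: 3 mod 23 = 3.
q = 5: 5 mod 23 = 5.
q = 7: 7 mod 23 = 7.
q = 11: 11 mod 23 = 11.
q = 13: 13 mod 23 = 13.
q = 17: 17 mod 23 = 17.
q = 19: 19 mod 23 = 19 — not in {2, 3, 5, 7, 11, 13, 17}.
So q = 19 is the smallest counterexample.

q = 19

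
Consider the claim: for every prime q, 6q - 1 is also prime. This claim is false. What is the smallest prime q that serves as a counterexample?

q = 11

We need the least prime q for which 6q - 1 is not prime.
For q = 2, 3, 5, 7 the conclusion holds.
q = 11: 6q - 1 = 65 = 5 × 13, not prime.
So q = 11 is the smallest counterexample.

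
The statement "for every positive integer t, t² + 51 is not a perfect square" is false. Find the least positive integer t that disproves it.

Check each positive integer t in order until t² + 51 is a perfect square.
For t = 1, 2, 3, 4, 5, 6 the conclusion holds.
t = 7: 7² + 51 = 100 = 10², a perfect square.

t = 7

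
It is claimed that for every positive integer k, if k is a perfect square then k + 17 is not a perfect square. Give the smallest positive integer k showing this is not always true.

k = 64

For k = 1, 4, 9, 16, 25, 36, 49 the conclusion holds.
k = 64: 64 = 8² and 64 + 17 = 81 = 9².
So k = 64 is the smallest counterexample.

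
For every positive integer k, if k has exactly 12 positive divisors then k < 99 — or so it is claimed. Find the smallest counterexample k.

For k = 60, 72, 84, 90, 96 the conclusion holds.
k = 108: τ(108) = 12; 108 ≥ 99.
Hence k = 108 is a counterexample.

k = 108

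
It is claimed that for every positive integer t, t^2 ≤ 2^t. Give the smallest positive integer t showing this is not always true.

For t = 1, 2 the conclusion holds.
t = 3: t^2 = 9 and 2^t = 8, so 9 > 8.

t = 3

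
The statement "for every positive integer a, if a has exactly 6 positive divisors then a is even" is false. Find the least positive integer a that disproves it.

a = 45

A counterexample is any positive integer a such that a has exactly 6 positive divisors but a is odd; we check each in order.
a = 12: divisors of 12: 1, 2, 3, 4, 6, 12; 12 is even.
a = 18: divisors of 18: 1, 2, 3, 6, 9, 18; 18 is even.
a = 20: divisors of 20: 1, 2, 4, 5, 10, 20; 20 is even.
a = 28: divisors of 28: 1, 2, 4, 7, 14, 28; 28 is even.
a = 32: divisors of 32: 1, 2, 4, 8, 16, 32; 32 is even.
a = 44: divisors of 44: 1, 2, 4, 11, 22, 44; 44 is even.
a = 45: divisors of 45: 1, 3, 5, 9, 15, 45; 45 is odd.
So a = 45 is the smallest counterexample.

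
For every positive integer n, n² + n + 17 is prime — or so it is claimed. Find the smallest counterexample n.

n = 16

We need the least positive integer n for which n² + n + 17 is not prime.
For n = 1, 2, 3, 4, …, 13, 14, 15 the conclusion holds.
n = 16: n² + n + 17 = 289 = 17 × 17, composite.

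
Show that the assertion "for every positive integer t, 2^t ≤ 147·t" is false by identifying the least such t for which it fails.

We need the least positive integer t for which 2^t > 147·t.
The first 10 eligible values, up to t = 10, all satisfy the conclusion.
t = 11: 2^t = 2048 and 147·t = 1617, so 2048 > 1617.

t = 11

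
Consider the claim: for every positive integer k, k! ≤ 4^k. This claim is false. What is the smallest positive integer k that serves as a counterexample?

Check each positive integer k in order until k! > 4^k.
The first 8 eligible values, up to k = 8, all satisfy the conclusion.
k = 9: k! = 362880 and 4^k = 262144, so 362880 > 262144.
Hence k = 9 is a counterexample.

k = 9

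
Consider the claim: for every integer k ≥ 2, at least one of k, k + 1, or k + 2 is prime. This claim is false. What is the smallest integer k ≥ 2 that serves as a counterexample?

k = 8

We need the least integer k ≥ 2 for which k, k + 1, k + 2 are all composite.
k = 2: 2 is prime.
k = 3: 3 is prime.
k = 4: 5 is prime.
k = 5: 5 is prime.
k = 6: 7 is prime.
k = 7: 7 is prime.
k = 8: 8 = 2 × 4; 9 = 3 × 3; 10 = 2 × 5 — all composite.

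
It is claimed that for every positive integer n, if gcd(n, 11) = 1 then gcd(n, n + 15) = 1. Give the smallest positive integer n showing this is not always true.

We need the least positive integer n for which gcd(n, 11) = 1 but gcd(n, n + 15) > 1.
n = 1: gcd(1, 16) = 1.
n = 2: gcd(2, 17) = 1.
n = 3: gcd(3, 18) = 3.

n = 3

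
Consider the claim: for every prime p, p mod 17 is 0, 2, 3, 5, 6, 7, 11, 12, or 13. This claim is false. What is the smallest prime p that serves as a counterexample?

p = 31

For p = 2, 3, 5, 7, 11, 13, 17, 19, 23, 29 the conclusion holds.
p = 31: 31 mod 17 = 14 — not in {0, 2, 3, 5, 6, 7, 11, 12, 13}.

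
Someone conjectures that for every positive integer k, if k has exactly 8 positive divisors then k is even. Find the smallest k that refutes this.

A counterexample is any positive integer k such that k has exactly 8 positive divisors but k is odd; we check each in order.
The first 12 eligible values, up to k = 104, all satisfy the conclusion.
k = 105: divisors of 105: 1, 3, 5, 7, 15, 21, 35, 105; 105 is odd.

k = 105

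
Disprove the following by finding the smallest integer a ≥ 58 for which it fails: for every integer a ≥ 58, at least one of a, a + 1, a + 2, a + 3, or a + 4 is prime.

a = 62

A counterexample is any integer a ≥ 58 such that a, a + 1, a + 2, a + 3, a + 4 are all composite; we check each in order.
a = 58: 59 is prime.
a = 59: 59 is prime.
a = 60: 61 is prime.
a = 61: 61 is prime.
a = 62: 62 = 2 × 31; 63 = 3 × 21; 64 = 2 × 32; 65 = 5 × 13; 66 = 2 × 33 — all composite.
So a = 62 is the smallest counterexample.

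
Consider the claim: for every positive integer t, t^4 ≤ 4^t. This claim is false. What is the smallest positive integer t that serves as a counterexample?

Check each positive integer t in order until t^4 > 4^t.
For t = 1, 2 the conclusion holds.
t = 3: t^4 = 81 and 4^t = 64, so 81 > 64.
Hence t = 3 is a counterexample.

t = 3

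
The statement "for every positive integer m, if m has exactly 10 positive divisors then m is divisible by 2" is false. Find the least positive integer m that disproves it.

A counterexample is any positive integer m such that m has exactly 10 positive divisors but m is not divisible by 2; we check each in order.
The first 9 eligible values, up to m = 368, all satisfy the conclusion.
m = 405: τ(405) = 10; 405 mod 2 = 1.

m = 405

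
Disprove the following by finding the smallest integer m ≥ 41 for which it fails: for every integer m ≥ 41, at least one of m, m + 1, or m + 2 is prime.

Check each integer m ≥ 41 in order until m, m + 1, m + 2 are all composite.
m = 41: 41 is prime.
m = 42: 43 is prime.
m = 43: 43 is prime.
m = 44: 44 = 2 × 22; 45 = 3 × 15; 46 = 2 × 23 — all composite.

m = 44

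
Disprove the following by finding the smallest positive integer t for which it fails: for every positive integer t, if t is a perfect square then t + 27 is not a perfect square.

We need the least positive integer t for which t is a perfect square but t + 27 is a perfect square.
t = 1: 1 + 27 = 28, not a perfect square.
t = 4: 4 + 27 = 31, not a perfect square.
t = 9: 9 = 3² and 9 + 27 = 36 = 6².

t = 9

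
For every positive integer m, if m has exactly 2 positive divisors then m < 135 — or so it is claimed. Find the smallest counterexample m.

m = 137

For m = 2, 3, 5, 7, …, 113, 127, 131 the conclusion holds.
m = 137: τ(137) = 2; 137 ≥ 135.
So m = 137 is the smallest counterexample.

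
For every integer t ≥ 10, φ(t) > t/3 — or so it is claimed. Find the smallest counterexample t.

A counterexample is any integer t ≥ 10 such that the claim fails; we check each in order.
For t = 10, 11 the conclusion holds.
t = 12: φ(12) = 4 and 12/3 = 4, so φ(12) ≤ 12/3.

t = 12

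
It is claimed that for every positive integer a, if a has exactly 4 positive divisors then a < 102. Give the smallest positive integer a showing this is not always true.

Check each positive integer a in order until a has exactly 4 positive divisors but the claim fails.
For a = 6, 8, 10, 14, …, 93, 94, 95 the conclusion holds.
a = 106: τ(106) = 4; 106 ≥ 102.
Thus a = 106 disproves the claim, and no smaller a works.

a = 106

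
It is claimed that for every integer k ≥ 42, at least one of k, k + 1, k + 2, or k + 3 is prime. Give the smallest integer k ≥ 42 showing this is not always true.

k = 48

A counterexample is any integer k ≥ 42 such that k, k + 1, k + 2, k + 3 are all composite; we check each in order.
For k = 42, 43, 44, 45, 46, 47 the conclusion holds.
k = 48: 48 = 2 × 24; 49 = 7 × 7; 50 = 2 × 25; 51 = 3 × 17 — all composite.
Thus k = 48 disproves the claim, and no smaller k works.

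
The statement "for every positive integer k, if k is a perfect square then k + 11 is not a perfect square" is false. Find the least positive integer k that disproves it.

k = 25

We need the least positive integer k for which k is a perfect square but k + 11 is a perfect square.
The first 4 eligible values, up to k = 16, all satisfy the conclusion.
k = 25: 25 = 5² and 25 + 11 = 36 = 6².
Hence k = 25 is a counterexample.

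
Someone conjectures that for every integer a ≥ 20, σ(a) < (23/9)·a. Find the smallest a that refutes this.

a = 48

Check each integer a ≥ 20 in order until the claim fails.
The first 28 eligible values, up to a = 47, all satisfy the conclusion.
a = 48: σ(48) = 124; 124 ≥ 368/3.
So a = 48 is the smallest counterexample.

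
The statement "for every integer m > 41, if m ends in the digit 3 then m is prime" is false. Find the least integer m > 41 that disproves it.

m = 63

We need the least integer m > 41 for which m ends in the digit 3 but m is not prime.
For m = 43, 53 the conclusion holds.
m = 63: 63 ends in 3; 63 = 3 × 21, composite.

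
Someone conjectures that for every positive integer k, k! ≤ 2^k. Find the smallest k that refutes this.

A counterexample is any positive integer k such that k! > 2^k; we check each in order.
k = 1: k! = 1 and 2^k = 2, so 1 ≤ 2.
k = 2: k! = 2 and 2^k = 4, so 2 ≤ 4.
k = 3: k! = 6 and 2^k = 8, so 6 ≤ 8.
k = 4: k! = 24 and 2^k = 16, so 24 > 16.
So k = 4 is the smallest counterexample.

k = 4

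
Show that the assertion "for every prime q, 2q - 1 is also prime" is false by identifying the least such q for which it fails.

q = 5

A counterexample is any prime q such that 2q - 1 is not prime; we check each in order.
For q = 2, 3 the conclusion holds.
q = 5: 2q - 1 = 9 = 3 × 3, not prime.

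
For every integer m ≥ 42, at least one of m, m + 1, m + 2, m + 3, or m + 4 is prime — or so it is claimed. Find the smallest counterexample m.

We need the least integer m ≥ 42 for which m, m + 1, m + 2, m + 3, m + 4 are all composite.
m = 42: 43 is prime.
m = 43: 43 is prime.
m = 44: 47 is prime.
m = 45: 47 is prime.
m = 46: 47 is prime.
m = 47: 47 is prime.
m = 48: 48 = 2 × 24; 49 = 7 × 7; 50 = 2 × 25; 51 = 3 × 17; 52 = 2 × 26 — all composite.
So m = 48 is the smallest counterexample.

m = 48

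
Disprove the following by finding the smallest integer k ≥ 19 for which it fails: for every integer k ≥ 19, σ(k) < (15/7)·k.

For k = 19, 20, 21, 22, 23 the conclusion holds.
k = 24: σ(24) = 60; 60 ≥ 360/7.
Thus k = 24 disproves the claim, and no smaller k works.

k = 24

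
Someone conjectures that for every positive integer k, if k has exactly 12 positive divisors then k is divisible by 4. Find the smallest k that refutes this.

A counterexample is any positive integer k such that k has exactly 12 positive divisors but k is not divisible by 4; we check each in order.
For k = 60, 72, 84 the conclusion holds.
k = 90: τ(90) = 12; 90 mod 4 = 2.

k = 90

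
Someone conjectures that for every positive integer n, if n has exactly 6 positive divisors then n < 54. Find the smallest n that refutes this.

We need the least positive integer n for which n has exactly 6 positive divisors but the claim fails.
For n = 12, 18, 20, 28, 32, 44, 45, 50, 52 the conclusion holds.
n = 63: τ(63) = 6; 63 ≥ 54.
So n = 63 is the smallest counterexample.

n = 63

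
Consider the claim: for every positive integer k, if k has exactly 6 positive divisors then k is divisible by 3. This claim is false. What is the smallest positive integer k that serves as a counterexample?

k = 20

Check each positive integer k in order until k has exactly 6 positive divisors but k is not divisible by 3.
For k = 12, 18 the conclusion holds.
k = 20: τ(20) = 6; 20 mod 3 = 2.
Hence k = 20 is a counterexample.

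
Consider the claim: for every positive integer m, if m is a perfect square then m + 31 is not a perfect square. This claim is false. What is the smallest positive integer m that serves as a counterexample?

A counterexample is any positive integer m such that m is a perfect square but m + 31 is a perfect square; we check each in order.
For m = 1, 4, 9, 16, …, 144, 169, 196 the conclusion holds.
m = 225: 225 = 15² and 225 + 31 = 256 = 16².

m = 225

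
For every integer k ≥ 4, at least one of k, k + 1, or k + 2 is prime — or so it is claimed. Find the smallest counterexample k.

We need the least integer k ≥ 4 for which k, k + 1, k + 2 are all composite.
k = 4: 5 is prime.
k = 5: 5 is prime.
k = 6: 7 is prime.
k = 7: 7 is prime.
k = 8: 8 = 2 × 4; 9 = 3 × 3; 10 = 2 × 5 — all composite.

k = 8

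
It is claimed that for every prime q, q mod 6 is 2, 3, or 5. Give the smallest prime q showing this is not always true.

Check each prime q in order until the claim fails.
q = 2: 2 mod 6 = 2.
q = 3: 3 mod 6 = 3.
q = 5: 5 mod 6 = 5.
q = 7: 7 mod 6 = 1 — not in {2, 3, 5}.
Thus q = 7 disproves the claim, and no smaller q works.

q = 7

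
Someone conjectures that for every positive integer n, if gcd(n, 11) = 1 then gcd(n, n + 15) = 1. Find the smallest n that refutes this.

n = 3

A counterexample is any positive integer n such that gcd(n, 11) = 1 but gcd(n, n + 15) > 1; we check each in order.
n = 1: gcd(1, 16) = 1.
n = 2: gcd(2, 17) = 1.
n = 3: gcd(3, 18) = 3.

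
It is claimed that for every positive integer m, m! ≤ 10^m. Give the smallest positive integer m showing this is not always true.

m = 25

We need the least positive integer m for which m! > 10^m.
For m = 1, 2, 3, 4, …, 22, 23, 24 the conclusion holds.
m = 25: m! = 15511210043330985984000000 and 10^m = 10000000000000000000000000, so 15511210043330985984000000 > 10000000000000000000000000.
Thus m = 25 disproves the claim, and no smaller m works.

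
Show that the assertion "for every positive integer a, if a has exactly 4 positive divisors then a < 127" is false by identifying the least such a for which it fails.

Check each positive integer a in order until a has exactly 4 positive divisors but the claim fails.
For a = 6, 8, 10, 14, …, 122, 123, 125 the conclusion holds.
a = 129: τ(129) = 4; 129 ≥ 127.

a = 129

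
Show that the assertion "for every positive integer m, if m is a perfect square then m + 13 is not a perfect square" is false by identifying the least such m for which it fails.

m = 36

We need the least positive integer m for which m is a perfect square but m + 13 is a perfect square.
m = 1: 1 + 13 = 14, not a perfect square.
m = 4: 4 + 13 = 17, not a perfect square.
m = 9: 9 + 13 = 22, not a perfect square.
m = 16: 16 + 13 = 29, not a perfect square.
m = 25: 25 + 13 = 38, not a perfect square.
m = 36: 36 = 6² and 36 + 13 = 49 = 7².
So m = 36 is the smallest counterexample.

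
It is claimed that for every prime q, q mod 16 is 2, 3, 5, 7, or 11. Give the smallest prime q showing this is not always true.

A counterexample is any prime q such that the claim fails; we check each in order.
For q = 2, 3, 5, 7, 11 the conclusion holds.
q = 13: 13 mod 16 = 13 — not in {2, 3, 5, 7, 11}.

q = 13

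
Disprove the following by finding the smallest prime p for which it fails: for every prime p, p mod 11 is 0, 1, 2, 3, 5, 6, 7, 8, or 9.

p = 37

We need the least prime p for which the claim fails.
For p = 2, 3, 5, 7, …, 23, 29, 31 the conclusion holds.
p = 37: 37 mod 11 = 4 — not in {0, 1, 2, 3, 5, 6, 7, 8, 9}.
Thus p = 37 disproves the claim, and no smaller p works.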